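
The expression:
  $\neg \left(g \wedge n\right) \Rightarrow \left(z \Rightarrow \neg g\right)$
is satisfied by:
  {n: True, g: False, z: False}
  {g: False, z: False, n: False}
  {n: True, z: True, g: False}
  {z: True, g: False, n: False}
  {n: True, g: True, z: False}
  {g: True, n: False, z: False}
  {n: True, z: True, g: True}


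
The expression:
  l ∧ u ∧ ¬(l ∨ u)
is never true.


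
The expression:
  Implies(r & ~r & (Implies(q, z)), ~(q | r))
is always true.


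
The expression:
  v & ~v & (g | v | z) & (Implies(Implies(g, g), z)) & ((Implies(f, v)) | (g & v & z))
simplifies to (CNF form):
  False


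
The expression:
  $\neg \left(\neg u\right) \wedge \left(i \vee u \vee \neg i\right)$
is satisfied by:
  {u: True}


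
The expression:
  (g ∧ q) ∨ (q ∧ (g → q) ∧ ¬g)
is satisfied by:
  {q: True}


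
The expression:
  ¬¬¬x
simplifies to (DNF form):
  ¬x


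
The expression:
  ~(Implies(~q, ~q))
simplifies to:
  False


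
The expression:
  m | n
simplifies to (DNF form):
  m | n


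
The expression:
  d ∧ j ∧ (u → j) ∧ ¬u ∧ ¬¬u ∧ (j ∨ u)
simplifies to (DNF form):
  False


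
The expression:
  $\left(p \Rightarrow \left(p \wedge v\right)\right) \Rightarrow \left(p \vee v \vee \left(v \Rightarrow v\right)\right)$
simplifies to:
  $\text{True}$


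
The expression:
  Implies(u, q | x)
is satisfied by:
  {x: True, q: True, u: False}
  {x: True, u: False, q: False}
  {q: True, u: False, x: False}
  {q: False, u: False, x: False}
  {x: True, q: True, u: True}
  {x: True, u: True, q: False}
  {q: True, u: True, x: False}


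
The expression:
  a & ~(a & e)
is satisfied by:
  {a: True, e: False}


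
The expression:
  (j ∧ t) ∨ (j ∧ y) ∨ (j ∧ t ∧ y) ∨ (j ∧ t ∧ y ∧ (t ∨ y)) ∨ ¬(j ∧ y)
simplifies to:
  True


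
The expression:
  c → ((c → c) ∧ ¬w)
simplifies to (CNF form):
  ¬c ∨ ¬w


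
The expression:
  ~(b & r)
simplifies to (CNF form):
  ~b | ~r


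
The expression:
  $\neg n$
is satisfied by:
  {n: False}


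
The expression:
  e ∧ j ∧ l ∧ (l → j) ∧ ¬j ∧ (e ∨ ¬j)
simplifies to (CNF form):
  False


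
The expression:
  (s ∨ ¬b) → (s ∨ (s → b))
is always true.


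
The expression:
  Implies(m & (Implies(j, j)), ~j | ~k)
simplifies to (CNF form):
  ~j | ~k | ~m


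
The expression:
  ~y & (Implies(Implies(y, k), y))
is never true.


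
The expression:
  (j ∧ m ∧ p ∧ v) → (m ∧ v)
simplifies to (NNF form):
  True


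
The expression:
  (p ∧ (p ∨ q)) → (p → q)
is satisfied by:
  {q: True, p: False}
  {p: False, q: False}
  {p: True, q: True}


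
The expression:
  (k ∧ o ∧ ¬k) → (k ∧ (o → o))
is always true.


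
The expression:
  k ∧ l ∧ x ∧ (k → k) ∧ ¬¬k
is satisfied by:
  {k: True, x: True, l: True}


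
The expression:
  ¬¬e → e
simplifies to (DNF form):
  True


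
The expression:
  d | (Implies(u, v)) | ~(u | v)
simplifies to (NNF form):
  d | v | ~u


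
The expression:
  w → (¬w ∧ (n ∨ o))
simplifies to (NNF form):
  ¬w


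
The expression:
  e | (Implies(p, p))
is always true.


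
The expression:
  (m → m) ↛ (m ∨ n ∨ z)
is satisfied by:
  {n: False, z: False, m: False}


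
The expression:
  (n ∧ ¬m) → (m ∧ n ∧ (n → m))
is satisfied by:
  {m: True, n: False}
  {n: False, m: False}
  {n: True, m: True}


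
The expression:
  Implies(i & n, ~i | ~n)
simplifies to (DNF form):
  ~i | ~n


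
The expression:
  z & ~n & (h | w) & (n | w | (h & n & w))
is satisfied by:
  {z: True, w: True, n: False}


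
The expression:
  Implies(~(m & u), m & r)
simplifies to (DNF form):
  (m & r) | (m & u)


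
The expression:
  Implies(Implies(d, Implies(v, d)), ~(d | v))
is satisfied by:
  {d: False, v: False}


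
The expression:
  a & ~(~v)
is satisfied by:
  {a: True, v: True}


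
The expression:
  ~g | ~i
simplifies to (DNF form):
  ~g | ~i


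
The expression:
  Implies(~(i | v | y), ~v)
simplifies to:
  True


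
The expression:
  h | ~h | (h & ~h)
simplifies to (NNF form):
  True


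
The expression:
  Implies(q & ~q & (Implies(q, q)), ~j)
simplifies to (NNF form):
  True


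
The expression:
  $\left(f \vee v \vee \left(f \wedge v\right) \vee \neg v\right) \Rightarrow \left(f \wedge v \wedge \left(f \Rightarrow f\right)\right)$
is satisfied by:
  {f: True, v: True}


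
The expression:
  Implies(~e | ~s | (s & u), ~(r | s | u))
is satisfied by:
  {e: True, u: False, r: False, s: False}
  {e: False, u: False, r: False, s: False}
  {e: True, s: True, u: False, r: False}
  {e: True, s: True, r: True, u: False}


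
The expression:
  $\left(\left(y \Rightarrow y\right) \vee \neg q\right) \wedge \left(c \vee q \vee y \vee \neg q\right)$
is always true.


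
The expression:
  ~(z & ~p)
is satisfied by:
  {p: True, z: False}
  {z: False, p: False}
  {z: True, p: True}


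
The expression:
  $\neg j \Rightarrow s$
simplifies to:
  $j \vee s$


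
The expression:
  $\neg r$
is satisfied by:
  {r: False}


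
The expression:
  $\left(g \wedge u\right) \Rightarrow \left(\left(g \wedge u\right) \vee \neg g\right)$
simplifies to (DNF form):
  $\text{True}$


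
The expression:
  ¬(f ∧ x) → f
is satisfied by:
  {f: True}


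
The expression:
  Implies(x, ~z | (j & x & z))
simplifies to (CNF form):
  j | ~x | ~z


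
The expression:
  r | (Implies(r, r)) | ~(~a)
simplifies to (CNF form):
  True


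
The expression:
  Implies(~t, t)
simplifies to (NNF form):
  t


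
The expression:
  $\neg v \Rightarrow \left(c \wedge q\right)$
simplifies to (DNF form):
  $v \vee \left(c \wedge q\right)$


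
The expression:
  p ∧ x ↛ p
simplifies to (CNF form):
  False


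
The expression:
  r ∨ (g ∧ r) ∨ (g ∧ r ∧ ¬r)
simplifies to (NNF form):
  r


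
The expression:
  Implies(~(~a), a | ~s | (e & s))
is always true.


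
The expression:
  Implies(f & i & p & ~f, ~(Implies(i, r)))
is always true.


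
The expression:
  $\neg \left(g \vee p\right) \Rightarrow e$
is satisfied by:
  {p: True, g: True, e: True}
  {p: True, g: True, e: False}
  {p: True, e: True, g: False}
  {p: True, e: False, g: False}
  {g: True, e: True, p: False}
  {g: True, e: False, p: False}
  {e: True, g: False, p: False}


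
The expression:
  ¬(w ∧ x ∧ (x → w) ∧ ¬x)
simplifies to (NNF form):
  True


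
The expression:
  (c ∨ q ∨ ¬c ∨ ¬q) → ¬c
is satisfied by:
  {c: False}


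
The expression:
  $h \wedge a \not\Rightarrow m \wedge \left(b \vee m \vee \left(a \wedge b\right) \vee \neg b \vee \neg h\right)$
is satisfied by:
  {h: True, a: True, m: False}


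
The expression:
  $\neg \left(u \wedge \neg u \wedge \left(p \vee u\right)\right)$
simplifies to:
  $\text{True}$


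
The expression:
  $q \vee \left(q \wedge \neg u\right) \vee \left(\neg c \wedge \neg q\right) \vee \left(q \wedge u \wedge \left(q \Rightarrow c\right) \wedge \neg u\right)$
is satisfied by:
  {q: True, c: False}
  {c: False, q: False}
  {c: True, q: True}


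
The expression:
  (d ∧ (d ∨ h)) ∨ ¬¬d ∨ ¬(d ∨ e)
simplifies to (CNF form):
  d ∨ ¬e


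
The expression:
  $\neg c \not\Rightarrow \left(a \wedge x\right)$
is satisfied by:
  {x: False, c: False, a: False}
  {a: True, x: False, c: False}
  {x: True, a: False, c: False}


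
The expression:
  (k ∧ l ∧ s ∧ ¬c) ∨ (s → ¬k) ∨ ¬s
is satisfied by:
  {l: True, c: False, s: False, k: False}
  {l: False, c: False, s: False, k: False}
  {l: True, c: True, s: False, k: False}
  {c: True, l: False, s: False, k: False}
  {l: True, k: True, c: False, s: False}
  {k: True, l: False, c: False, s: False}
  {l: True, k: True, c: True, s: False}
  {k: True, c: True, l: False, s: False}
  {s: True, l: True, k: False, c: False}
  {s: True, k: False, c: False, l: False}
  {l: True, s: True, c: True, k: False}
  {s: True, c: True, k: False, l: False}
  {l: True, s: True, k: True, c: False}


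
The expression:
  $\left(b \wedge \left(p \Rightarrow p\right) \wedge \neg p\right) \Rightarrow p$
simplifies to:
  $p \vee \neg b$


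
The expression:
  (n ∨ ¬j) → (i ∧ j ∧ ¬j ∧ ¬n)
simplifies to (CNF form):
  j ∧ ¬n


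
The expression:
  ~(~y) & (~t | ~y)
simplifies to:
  y & ~t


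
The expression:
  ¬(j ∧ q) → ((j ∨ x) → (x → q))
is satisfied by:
  {q: True, x: False}
  {x: False, q: False}
  {x: True, q: True}


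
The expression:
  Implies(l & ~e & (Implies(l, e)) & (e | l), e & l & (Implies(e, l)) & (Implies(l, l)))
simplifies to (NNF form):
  True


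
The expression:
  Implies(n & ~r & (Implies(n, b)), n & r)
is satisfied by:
  {r: True, n: False, b: False}
  {n: False, b: False, r: False}
  {r: True, b: True, n: False}
  {b: True, n: False, r: False}
  {r: True, n: True, b: False}
  {n: True, r: False, b: False}
  {r: True, b: True, n: True}


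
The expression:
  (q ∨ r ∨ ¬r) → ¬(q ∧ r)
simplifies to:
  ¬q ∨ ¬r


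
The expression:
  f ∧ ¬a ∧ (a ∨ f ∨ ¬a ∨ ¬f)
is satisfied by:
  {f: True, a: False}


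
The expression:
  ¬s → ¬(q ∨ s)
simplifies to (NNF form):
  s ∨ ¬q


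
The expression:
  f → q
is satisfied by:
  {q: True, f: False}
  {f: False, q: False}
  {f: True, q: True}


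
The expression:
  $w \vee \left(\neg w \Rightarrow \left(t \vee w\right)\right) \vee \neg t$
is always true.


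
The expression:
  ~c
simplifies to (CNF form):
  ~c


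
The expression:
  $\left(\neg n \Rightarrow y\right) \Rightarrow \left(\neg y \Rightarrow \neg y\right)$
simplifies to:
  $\text{True}$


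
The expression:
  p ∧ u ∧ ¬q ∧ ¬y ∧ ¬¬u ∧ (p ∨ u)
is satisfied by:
  {p: True, u: True, q: False, y: False}


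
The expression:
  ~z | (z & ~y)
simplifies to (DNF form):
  ~y | ~z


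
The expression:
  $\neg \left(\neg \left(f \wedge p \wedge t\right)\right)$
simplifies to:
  $f \wedge p \wedge t$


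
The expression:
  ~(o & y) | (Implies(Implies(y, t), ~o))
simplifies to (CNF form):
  ~o | ~t | ~y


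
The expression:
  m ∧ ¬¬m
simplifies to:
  m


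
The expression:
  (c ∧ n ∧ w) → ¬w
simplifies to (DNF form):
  ¬c ∨ ¬n ∨ ¬w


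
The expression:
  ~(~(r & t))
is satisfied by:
  {t: True, r: True}


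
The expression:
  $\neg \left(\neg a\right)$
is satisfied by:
  {a: True}


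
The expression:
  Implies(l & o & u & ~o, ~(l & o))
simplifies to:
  True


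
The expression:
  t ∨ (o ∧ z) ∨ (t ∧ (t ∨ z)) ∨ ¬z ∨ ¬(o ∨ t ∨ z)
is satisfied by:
  {t: True, o: True, z: False}
  {t: True, o: False, z: False}
  {o: True, t: False, z: False}
  {t: False, o: False, z: False}
  {t: True, z: True, o: True}
  {t: True, z: True, o: False}
  {z: True, o: True, t: False}


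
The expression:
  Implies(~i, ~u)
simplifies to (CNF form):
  i | ~u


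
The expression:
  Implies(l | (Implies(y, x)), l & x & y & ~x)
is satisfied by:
  {y: True, x: False, l: False}


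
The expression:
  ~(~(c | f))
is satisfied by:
  {c: True, f: True}
  {c: True, f: False}
  {f: True, c: False}


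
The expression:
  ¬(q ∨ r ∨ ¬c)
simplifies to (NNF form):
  c ∧ ¬q ∧ ¬r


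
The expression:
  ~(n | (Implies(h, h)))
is never true.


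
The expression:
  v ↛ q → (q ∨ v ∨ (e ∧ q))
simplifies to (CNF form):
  True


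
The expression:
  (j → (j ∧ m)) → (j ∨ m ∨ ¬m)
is always true.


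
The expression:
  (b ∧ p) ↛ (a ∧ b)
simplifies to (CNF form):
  b ∧ p ∧ ¬a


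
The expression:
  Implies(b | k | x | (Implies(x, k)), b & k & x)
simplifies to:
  b & k & x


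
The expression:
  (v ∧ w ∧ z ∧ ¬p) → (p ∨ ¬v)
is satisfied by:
  {p: True, w: False, v: False, z: False}
  {p: False, w: False, v: False, z: False}
  {p: True, z: True, w: False, v: False}
  {z: True, p: False, w: False, v: False}
  {p: True, v: True, z: False, w: False}
  {v: True, z: False, w: False, p: False}
  {p: True, z: True, v: True, w: False}
  {z: True, v: True, p: False, w: False}
  {p: True, w: True, z: False, v: False}
  {w: True, z: False, v: False, p: False}
  {p: True, z: True, w: True, v: False}
  {z: True, w: True, p: False, v: False}
  {p: True, v: True, w: True, z: False}
  {v: True, w: True, z: False, p: False}
  {p: True, z: True, v: True, w: True}


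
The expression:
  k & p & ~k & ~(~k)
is never true.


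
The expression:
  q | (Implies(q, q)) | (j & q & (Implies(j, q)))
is always true.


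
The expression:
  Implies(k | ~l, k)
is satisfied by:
  {k: True, l: True}
  {k: True, l: False}
  {l: True, k: False}


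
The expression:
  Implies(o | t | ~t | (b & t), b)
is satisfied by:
  {b: True}


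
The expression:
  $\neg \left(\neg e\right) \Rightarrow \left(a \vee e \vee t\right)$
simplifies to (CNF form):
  $\text{True}$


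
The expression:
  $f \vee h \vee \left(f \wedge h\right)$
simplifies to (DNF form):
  $f \vee h$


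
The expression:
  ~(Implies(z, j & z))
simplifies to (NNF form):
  z & ~j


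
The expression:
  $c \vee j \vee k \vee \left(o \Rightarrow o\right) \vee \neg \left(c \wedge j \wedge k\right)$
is always true.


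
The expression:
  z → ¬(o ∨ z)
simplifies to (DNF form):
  ¬z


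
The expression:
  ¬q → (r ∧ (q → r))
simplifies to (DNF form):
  q ∨ r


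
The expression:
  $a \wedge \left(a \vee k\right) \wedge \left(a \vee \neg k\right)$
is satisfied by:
  {a: True}


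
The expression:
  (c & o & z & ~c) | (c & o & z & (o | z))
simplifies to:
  c & o & z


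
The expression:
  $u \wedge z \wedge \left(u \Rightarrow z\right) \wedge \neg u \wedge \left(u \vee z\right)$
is never true.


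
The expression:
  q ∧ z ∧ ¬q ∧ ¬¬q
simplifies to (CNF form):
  False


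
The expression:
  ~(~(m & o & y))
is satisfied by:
  {m: True, o: True, y: True}


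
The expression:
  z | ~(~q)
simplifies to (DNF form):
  q | z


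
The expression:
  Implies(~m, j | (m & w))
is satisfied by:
  {m: True, j: True}
  {m: True, j: False}
  {j: True, m: False}


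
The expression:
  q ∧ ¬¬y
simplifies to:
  q ∧ y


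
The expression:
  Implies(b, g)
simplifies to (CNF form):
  g | ~b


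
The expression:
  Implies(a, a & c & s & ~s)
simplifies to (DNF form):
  ~a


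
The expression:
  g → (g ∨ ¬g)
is always true.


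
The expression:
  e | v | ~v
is always true.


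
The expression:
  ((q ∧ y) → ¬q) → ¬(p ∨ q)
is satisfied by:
  {y: True, p: False, q: False}
  {p: False, q: False, y: False}
  {y: True, q: True, p: False}
  {y: True, q: True, p: True}


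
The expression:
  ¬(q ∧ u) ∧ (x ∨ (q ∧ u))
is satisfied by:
  {x: True, u: False, q: False}
  {q: True, x: True, u: False}
  {u: True, x: True, q: False}


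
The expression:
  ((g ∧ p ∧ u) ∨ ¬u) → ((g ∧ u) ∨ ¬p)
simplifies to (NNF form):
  u ∨ ¬p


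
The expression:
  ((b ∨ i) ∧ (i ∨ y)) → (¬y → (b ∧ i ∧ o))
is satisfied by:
  {y: True, b: True, o: True, i: False}
  {y: True, b: True, o: False, i: False}
  {y: True, o: True, i: False, b: False}
  {y: True, o: False, i: False, b: False}
  {b: True, o: True, i: False, y: False}
  {b: True, o: False, i: False, y: False}
  {o: True, b: False, i: False, y: False}
  {o: False, b: False, i: False, y: False}
  {y: True, b: True, i: True, o: True}
  {y: True, b: True, i: True, o: False}
  {y: True, i: True, o: True, b: False}
  {y: True, i: True, o: False, b: False}
  {b: True, i: True, o: True, y: False}


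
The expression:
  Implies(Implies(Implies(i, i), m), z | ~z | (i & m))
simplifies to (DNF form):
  True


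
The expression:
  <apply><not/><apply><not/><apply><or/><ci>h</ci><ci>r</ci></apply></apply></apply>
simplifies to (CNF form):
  <apply><or/><ci>h</ci><ci>r</ci></apply>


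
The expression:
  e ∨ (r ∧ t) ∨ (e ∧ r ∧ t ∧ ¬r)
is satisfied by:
  {r: True, e: True, t: True}
  {r: True, e: True, t: False}
  {e: True, t: True, r: False}
  {e: True, t: False, r: False}
  {r: True, t: True, e: False}


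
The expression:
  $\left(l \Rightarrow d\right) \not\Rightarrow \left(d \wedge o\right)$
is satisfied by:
  {d: False, l: False, o: False}
  {o: True, d: False, l: False}
  {d: True, o: False, l: False}
  {l: True, d: True, o: False}


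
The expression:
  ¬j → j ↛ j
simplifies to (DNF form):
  j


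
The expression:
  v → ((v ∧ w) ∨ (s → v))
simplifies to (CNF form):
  True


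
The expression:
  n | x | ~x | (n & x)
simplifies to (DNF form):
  True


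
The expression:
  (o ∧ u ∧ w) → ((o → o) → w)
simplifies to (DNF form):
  True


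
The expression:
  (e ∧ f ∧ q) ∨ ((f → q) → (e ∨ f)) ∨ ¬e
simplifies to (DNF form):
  True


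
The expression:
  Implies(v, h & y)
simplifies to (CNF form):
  (h | ~v) & (y | ~v)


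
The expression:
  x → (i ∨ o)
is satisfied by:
  {i: True, o: True, x: False}
  {i: True, o: False, x: False}
  {o: True, i: False, x: False}
  {i: False, o: False, x: False}
  {i: True, x: True, o: True}
  {i: True, x: True, o: False}
  {x: True, o: True, i: False}


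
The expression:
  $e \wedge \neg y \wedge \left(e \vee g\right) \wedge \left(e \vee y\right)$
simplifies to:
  $e \wedge \neg y$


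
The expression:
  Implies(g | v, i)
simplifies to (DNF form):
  i | (~g & ~v)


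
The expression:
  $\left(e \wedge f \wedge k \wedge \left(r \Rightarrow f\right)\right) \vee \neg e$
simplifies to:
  $\left(f \wedge k\right) \vee \neg e$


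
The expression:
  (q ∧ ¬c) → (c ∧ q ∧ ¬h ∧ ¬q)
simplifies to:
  c ∨ ¬q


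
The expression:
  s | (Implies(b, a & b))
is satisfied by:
  {a: True, s: True, b: False}
  {a: True, s: False, b: False}
  {s: True, a: False, b: False}
  {a: False, s: False, b: False}
  {a: True, b: True, s: True}
  {a: True, b: True, s: False}
  {b: True, s: True, a: False}


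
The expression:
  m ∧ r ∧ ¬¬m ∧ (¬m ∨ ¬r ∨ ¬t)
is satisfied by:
  {r: True, m: True, t: False}


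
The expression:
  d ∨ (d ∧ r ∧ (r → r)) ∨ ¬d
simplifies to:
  True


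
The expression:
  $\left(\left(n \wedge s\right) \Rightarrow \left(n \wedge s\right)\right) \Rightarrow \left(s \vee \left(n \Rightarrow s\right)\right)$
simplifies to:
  $s \vee \neg n$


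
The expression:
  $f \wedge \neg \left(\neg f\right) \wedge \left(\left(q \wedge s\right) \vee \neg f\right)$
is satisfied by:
  {f: True, s: True, q: True}


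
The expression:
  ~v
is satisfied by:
  {v: False}


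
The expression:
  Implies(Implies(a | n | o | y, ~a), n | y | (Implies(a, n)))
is always true.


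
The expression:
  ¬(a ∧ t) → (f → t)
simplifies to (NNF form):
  t ∨ ¬f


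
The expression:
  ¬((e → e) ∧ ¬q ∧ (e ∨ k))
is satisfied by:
  {q: True, e: False, k: False}
  {q: True, k: True, e: False}
  {q: True, e: True, k: False}
  {q: True, k: True, e: True}
  {k: False, e: False, q: False}


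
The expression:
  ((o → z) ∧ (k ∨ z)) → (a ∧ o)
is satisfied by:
  {a: True, o: True, k: False, z: False}
  {o: True, a: False, k: False, z: False}
  {a: True, o: True, k: True, z: False}
  {o: True, k: True, a: False, z: False}
  {a: True, k: False, o: False, z: False}
  {a: False, k: False, o: False, z: False}
  {z: True, a: True, o: True, k: False}
  {z: True, a: True, o: True, k: True}


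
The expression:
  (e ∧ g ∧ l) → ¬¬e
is always true.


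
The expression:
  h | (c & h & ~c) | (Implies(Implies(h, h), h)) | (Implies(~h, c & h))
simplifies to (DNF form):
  h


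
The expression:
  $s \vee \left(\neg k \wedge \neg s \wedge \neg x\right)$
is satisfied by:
  {s: True, x: False, k: False}
  {s: True, k: True, x: False}
  {s: True, x: True, k: False}
  {s: True, k: True, x: True}
  {k: False, x: False, s: False}


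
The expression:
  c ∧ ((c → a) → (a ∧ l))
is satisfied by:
  {c: True, l: True, a: False}
  {c: True, l: False, a: False}
  {c: True, a: True, l: True}


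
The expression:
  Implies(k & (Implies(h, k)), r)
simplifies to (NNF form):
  r | ~k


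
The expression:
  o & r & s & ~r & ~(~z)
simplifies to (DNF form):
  False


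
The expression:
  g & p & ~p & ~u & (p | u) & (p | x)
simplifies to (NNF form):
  False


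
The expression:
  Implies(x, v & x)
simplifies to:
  v | ~x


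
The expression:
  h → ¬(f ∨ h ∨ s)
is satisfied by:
  {h: False}


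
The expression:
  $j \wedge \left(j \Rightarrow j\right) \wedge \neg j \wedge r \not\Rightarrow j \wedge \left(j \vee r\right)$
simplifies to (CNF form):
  $\text{False}$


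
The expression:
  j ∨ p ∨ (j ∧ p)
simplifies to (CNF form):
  j ∨ p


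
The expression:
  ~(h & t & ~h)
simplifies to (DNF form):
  True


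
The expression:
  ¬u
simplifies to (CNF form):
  ¬u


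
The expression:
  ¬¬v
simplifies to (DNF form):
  v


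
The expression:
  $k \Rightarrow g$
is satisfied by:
  {g: True, k: False}
  {k: False, g: False}
  {k: True, g: True}


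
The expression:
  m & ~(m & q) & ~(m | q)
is never true.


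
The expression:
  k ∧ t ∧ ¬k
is never true.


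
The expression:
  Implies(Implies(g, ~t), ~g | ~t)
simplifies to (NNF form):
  True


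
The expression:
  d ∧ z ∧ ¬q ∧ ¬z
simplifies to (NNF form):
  False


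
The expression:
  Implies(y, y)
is always true.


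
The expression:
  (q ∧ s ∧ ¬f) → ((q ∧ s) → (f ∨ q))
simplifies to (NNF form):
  True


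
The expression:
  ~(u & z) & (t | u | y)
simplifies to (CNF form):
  (u | ~u) & (t | u | y) & (~u | ~z) & (t | u | ~u) & (t | y | ~z) & (u | y | ~u) & (t | ~u | ~z) & (y | ~u | ~z)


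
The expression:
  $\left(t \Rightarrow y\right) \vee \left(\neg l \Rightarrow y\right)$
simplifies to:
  $l \vee y \vee \neg t$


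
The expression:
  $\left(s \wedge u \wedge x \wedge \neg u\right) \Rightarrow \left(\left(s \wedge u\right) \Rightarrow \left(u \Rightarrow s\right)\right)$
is always true.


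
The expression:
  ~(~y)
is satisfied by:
  {y: True}


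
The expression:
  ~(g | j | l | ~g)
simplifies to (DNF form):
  False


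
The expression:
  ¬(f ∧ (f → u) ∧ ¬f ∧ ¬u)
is always true.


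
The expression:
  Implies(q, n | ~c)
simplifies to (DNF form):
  n | ~c | ~q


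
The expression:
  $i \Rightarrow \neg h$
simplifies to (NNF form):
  $\neg h \vee \neg i$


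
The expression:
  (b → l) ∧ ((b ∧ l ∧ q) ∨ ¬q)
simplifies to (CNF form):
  (b ∨ ¬b) ∧ (b ∨ ¬q) ∧ (l ∨ ¬b) ∧ (l ∨ ¬q)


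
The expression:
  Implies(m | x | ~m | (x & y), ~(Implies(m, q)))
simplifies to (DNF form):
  m & ~q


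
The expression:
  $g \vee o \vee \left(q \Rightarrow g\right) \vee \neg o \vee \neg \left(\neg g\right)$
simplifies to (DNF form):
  $\text{True}$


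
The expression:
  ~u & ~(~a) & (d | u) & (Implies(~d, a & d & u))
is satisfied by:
  {a: True, d: True, u: False}


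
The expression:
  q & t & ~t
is never true.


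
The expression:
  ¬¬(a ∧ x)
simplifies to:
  a ∧ x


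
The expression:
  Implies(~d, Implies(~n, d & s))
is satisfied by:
  {n: True, d: True}
  {n: True, d: False}
  {d: True, n: False}


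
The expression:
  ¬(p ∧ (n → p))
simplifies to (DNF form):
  ¬p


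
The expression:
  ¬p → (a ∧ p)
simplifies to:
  p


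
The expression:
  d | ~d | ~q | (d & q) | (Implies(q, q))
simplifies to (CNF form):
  True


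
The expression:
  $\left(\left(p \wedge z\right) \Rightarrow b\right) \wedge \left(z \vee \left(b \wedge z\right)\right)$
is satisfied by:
  {z: True, b: True, p: False}
  {z: True, p: False, b: False}
  {z: True, b: True, p: True}


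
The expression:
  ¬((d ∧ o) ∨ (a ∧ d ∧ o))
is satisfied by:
  {o: False, d: False}
  {d: True, o: False}
  {o: True, d: False}


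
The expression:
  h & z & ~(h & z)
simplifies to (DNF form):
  False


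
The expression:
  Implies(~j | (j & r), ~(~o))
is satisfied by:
  {o: True, j: True, r: False}
  {o: True, r: False, j: False}
  {o: True, j: True, r: True}
  {o: True, r: True, j: False}
  {j: True, r: False, o: False}


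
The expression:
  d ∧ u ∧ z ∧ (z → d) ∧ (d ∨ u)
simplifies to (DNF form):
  d ∧ u ∧ z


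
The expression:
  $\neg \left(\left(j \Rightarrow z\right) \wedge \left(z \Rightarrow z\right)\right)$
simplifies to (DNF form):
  $j \wedge \neg z$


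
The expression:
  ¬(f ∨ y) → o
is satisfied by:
  {y: True, o: True, f: True}
  {y: True, o: True, f: False}
  {y: True, f: True, o: False}
  {y: True, f: False, o: False}
  {o: True, f: True, y: False}
  {o: True, f: False, y: False}
  {f: True, o: False, y: False}


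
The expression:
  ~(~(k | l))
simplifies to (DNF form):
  k | l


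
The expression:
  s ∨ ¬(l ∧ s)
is always true.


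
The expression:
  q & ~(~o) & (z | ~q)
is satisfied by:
  {z: True, o: True, q: True}


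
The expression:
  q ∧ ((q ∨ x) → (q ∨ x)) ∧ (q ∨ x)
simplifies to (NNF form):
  q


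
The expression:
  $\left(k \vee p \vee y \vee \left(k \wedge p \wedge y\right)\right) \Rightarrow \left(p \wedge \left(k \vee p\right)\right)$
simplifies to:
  $p \vee \left(\neg k \wedge \neg y\right)$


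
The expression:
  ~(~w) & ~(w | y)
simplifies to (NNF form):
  False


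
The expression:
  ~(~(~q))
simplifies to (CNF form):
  ~q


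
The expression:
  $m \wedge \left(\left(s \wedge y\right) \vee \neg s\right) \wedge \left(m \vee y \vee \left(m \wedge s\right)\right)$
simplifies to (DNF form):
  $\left(m \wedge y\right) \vee \left(m \wedge \neg s\right)$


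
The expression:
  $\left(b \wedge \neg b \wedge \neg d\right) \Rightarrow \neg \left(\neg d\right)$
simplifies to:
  $\text{True}$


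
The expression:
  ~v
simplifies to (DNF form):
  ~v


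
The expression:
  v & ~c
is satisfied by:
  {v: True, c: False}


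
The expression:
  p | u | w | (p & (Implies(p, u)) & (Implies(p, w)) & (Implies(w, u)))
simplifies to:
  p | u | w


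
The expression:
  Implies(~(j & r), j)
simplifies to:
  j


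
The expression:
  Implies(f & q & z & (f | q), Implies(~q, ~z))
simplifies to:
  True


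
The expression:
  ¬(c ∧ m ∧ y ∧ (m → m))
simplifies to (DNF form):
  ¬c ∨ ¬m ∨ ¬y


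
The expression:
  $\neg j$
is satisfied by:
  {j: False}


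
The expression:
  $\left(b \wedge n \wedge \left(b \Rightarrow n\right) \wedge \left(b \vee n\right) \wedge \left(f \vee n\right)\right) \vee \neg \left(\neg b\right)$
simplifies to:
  $b$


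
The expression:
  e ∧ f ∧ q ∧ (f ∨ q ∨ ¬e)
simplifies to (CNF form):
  e ∧ f ∧ q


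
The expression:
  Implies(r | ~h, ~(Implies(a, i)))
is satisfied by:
  {h: True, a: True, r: False, i: False}
  {h: True, a: False, r: False, i: False}
  {a: True, h: False, r: False, i: False}
  {i: True, h: True, a: True, r: False}
  {i: True, h: True, a: False, r: False}
  {h: True, r: True, a: True, i: False}
  {r: True, a: True, i: False, h: False}


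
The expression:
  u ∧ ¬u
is never true.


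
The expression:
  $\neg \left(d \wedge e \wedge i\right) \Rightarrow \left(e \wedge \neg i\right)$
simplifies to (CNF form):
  $e \wedge \left(d \vee \neg i\right)$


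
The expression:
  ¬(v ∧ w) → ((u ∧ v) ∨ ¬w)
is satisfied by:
  {v: True, w: False}
  {w: False, v: False}
  {w: True, v: True}


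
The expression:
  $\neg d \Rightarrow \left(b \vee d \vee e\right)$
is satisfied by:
  {b: True, d: True, e: True}
  {b: True, d: True, e: False}
  {b: True, e: True, d: False}
  {b: True, e: False, d: False}
  {d: True, e: True, b: False}
  {d: True, e: False, b: False}
  {e: True, d: False, b: False}


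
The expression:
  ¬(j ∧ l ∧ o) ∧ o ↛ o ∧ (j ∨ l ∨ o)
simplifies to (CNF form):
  False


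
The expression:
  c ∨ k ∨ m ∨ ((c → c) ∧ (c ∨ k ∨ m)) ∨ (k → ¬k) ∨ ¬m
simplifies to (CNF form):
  True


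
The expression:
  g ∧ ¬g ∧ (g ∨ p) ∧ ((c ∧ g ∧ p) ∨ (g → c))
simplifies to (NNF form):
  False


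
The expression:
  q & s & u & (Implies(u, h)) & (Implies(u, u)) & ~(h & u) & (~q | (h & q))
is never true.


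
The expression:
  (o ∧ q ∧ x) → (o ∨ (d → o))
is always true.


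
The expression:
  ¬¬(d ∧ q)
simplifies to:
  d ∧ q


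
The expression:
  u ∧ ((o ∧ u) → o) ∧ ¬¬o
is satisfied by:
  {u: True, o: True}


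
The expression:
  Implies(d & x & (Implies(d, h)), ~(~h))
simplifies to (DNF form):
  True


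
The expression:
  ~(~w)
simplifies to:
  w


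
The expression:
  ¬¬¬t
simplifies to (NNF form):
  ¬t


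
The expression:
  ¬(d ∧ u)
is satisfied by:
  {u: False, d: False}
  {d: True, u: False}
  {u: True, d: False}


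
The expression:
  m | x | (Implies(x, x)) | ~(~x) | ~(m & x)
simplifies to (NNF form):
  True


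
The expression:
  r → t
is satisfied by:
  {t: True, r: False}
  {r: False, t: False}
  {r: True, t: True}


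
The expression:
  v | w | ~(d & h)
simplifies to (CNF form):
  v | w | ~d | ~h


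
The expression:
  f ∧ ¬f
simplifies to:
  False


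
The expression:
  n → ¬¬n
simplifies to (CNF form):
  True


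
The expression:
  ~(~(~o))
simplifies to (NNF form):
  ~o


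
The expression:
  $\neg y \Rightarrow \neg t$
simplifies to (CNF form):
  $y \vee \neg t$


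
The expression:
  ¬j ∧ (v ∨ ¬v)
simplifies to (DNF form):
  ¬j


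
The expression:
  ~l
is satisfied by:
  {l: False}


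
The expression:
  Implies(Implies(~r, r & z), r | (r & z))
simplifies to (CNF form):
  True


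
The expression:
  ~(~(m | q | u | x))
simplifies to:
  m | q | u | x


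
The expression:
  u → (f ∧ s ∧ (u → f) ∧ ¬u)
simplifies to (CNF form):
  ¬u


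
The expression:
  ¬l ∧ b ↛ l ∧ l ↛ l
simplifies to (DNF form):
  False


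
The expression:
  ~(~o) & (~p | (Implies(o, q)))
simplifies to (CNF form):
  o & (q | ~p)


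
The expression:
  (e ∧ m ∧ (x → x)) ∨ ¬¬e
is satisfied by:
  {e: True}


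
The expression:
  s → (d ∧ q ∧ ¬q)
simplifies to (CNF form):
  ¬s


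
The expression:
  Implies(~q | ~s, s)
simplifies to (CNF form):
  s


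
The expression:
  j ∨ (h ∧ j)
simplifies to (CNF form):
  j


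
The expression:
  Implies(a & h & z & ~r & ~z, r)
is always true.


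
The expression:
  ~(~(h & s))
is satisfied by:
  {h: True, s: True}


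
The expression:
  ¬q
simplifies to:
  ¬q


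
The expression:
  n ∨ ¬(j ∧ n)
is always true.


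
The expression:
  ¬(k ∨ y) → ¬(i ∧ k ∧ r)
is always true.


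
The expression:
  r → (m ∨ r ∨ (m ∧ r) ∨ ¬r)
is always true.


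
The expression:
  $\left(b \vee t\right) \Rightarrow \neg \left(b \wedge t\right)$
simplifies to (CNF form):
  $\neg b \vee \neg t$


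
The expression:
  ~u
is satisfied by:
  {u: False}


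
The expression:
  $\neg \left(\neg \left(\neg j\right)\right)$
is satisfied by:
  {j: False}


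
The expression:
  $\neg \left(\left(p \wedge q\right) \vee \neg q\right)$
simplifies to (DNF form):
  $q \wedge \neg p$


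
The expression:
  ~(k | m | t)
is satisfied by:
  {t: False, k: False, m: False}


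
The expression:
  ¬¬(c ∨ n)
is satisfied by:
  {n: True, c: True}
  {n: True, c: False}
  {c: True, n: False}


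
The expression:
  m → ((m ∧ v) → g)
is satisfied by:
  {g: True, m: False, v: False}
  {m: False, v: False, g: False}
  {v: True, g: True, m: False}
  {v: True, m: False, g: False}
  {g: True, m: True, v: False}
  {m: True, g: False, v: False}
  {v: True, m: True, g: True}


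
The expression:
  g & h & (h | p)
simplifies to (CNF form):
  g & h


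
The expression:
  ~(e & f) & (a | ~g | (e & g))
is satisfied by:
  {a: True, g: False, f: False, e: False}
  {a: False, g: False, f: False, e: False}
  {a: True, f: True, g: False, e: False}
  {f: True, a: False, g: False, e: False}
  {a: True, g: True, f: False, e: False}
  {a: True, f: True, g: True, e: False}
  {e: True, a: True, g: False, f: False}
  {e: True, a: False, g: False, f: False}
  {e: True, a: True, g: True, f: False}
  {e: True, g: True, a: False, f: False}


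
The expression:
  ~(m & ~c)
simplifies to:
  c | ~m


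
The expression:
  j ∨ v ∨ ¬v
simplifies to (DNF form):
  True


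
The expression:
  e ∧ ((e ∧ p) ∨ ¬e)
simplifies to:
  e ∧ p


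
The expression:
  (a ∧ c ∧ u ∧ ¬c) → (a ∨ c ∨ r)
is always true.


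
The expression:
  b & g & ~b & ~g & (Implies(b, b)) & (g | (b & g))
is never true.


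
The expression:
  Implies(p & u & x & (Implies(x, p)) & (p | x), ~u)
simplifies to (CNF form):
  ~p | ~u | ~x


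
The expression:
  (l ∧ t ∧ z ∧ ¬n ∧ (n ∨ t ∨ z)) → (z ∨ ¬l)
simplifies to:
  True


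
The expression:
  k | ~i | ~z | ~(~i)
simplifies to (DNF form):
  True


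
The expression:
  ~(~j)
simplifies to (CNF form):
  j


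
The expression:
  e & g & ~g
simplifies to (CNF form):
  False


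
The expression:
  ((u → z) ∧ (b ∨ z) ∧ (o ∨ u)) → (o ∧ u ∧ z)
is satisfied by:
  {o: False, u: False, z: False, b: False}
  {b: True, o: False, u: False, z: False}
  {u: True, b: False, o: False, z: False}
  {b: True, u: True, o: False, z: False}
  {z: True, b: False, o: False, u: False}
  {z: True, b: True, o: False, u: False}
  {o: True, z: False, u: False, b: False}
  {u: True, o: True, z: False, b: False}
  {b: True, u: True, o: True, z: False}
  {z: True, o: True, u: True, b: False}
  {b: True, z: True, o: True, u: True}


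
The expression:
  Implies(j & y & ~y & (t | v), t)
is always true.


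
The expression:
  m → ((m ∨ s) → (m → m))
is always true.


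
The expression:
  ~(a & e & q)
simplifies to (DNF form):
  ~a | ~e | ~q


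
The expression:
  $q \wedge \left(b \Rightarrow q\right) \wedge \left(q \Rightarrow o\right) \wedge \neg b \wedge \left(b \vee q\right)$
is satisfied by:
  {o: True, q: True, b: False}


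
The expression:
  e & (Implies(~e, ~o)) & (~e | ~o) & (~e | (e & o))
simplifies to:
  False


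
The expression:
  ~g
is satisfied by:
  {g: False}


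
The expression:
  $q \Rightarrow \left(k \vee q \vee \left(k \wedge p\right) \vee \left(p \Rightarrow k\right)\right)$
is always true.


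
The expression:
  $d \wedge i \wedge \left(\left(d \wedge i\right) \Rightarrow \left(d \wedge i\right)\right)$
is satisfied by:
  {i: True, d: True}


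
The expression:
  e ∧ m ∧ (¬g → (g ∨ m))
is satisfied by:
  {m: True, e: True}


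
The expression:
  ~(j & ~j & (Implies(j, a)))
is always true.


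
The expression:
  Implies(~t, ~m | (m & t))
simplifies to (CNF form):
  t | ~m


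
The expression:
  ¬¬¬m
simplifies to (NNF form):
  ¬m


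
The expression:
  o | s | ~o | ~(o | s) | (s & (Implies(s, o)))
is always true.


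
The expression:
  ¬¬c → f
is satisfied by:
  {f: True, c: False}
  {c: False, f: False}
  {c: True, f: True}


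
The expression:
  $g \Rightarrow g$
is always true.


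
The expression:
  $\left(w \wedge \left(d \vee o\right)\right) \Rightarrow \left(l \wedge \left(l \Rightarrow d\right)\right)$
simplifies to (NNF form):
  $\left(d \wedge l\right) \vee \left(\neg d \wedge \neg o\right) \vee \neg w$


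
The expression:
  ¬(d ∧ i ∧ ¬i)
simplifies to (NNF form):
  True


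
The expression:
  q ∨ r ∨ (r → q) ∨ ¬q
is always true.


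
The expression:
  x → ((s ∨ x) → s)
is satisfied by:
  {s: True, x: False}
  {x: False, s: False}
  {x: True, s: True}


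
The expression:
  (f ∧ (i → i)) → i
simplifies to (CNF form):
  i ∨ ¬f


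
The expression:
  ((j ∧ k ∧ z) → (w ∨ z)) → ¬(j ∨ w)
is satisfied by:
  {w: False, j: False}


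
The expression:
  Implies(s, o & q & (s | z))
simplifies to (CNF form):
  (o | ~s) & (q | ~s)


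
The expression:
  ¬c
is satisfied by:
  {c: False}


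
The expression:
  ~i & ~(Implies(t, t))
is never true.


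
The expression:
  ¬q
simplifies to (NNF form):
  ¬q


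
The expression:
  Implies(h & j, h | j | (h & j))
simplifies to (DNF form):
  True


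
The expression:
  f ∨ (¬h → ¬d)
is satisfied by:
  {h: True, f: True, d: False}
  {h: True, f: False, d: False}
  {f: True, h: False, d: False}
  {h: False, f: False, d: False}
  {d: True, h: True, f: True}
  {d: True, h: True, f: False}
  {d: True, f: True, h: False}


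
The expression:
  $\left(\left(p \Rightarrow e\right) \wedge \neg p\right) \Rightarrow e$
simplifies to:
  $e \vee p$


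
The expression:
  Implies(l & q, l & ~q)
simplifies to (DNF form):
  ~l | ~q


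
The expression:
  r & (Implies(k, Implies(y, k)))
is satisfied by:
  {r: True}


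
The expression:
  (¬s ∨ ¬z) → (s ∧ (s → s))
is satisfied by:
  {s: True}


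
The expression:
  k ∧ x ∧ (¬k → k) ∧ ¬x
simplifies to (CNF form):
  False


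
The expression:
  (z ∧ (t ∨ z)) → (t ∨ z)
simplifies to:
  True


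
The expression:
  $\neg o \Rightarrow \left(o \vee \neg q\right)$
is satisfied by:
  {o: True, q: False}
  {q: False, o: False}
  {q: True, o: True}


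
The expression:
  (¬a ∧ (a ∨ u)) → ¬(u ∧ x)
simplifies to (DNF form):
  a ∨ ¬u ∨ ¬x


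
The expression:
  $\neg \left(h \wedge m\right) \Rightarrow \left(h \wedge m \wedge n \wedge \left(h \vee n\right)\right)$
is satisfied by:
  {h: True, m: True}


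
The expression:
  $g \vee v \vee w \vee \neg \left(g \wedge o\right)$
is always true.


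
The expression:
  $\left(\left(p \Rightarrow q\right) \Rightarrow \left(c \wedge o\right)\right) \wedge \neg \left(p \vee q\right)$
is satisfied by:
  {c: True, o: True, q: False, p: False}


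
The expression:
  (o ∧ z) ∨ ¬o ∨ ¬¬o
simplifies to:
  True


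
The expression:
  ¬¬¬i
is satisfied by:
  {i: False}


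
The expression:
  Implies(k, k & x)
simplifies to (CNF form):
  x | ~k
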